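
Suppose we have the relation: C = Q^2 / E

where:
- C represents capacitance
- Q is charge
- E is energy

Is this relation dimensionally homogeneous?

Yes

C (capacitance) has dimensions [I^2 L^-2 M^-1 T^4].
Q (charge) has dimensions [I T].
E (energy) has dimensions [L^2 M T^-2].

Left side: [I^2 L^-2 M^-1 T^4]
Right side: [I^2 L^-2 M^-1 T^4]

Both sides have the same dimensions, so the equation is dimensionally consistent.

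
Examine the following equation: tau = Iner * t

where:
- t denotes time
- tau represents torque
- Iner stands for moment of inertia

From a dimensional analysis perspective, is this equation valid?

No

t (time) has dimensions [T].
tau (torque) has dimensions [L^2 M T^-2].
Iner (moment of inertia) has dimensions [L^2 M].

Left side: [L^2 M T^-2]
Right side: [L^2 M T]

The two sides have different dimensions, so the equation is NOT dimensionally consistent.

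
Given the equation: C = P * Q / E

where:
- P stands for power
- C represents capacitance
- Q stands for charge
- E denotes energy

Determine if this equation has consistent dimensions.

No

P (power) has dimensions [L^2 M T^-3].
C (capacitance) has dimensions [I^2 L^-2 M^-1 T^4].
Q (charge) has dimensions [I T].
E (energy) has dimensions [L^2 M T^-2].

Left side: [I^2 L^-2 M^-1 T^4]
Right side: [I]

The two sides have different dimensions, so the equation is NOT dimensionally consistent.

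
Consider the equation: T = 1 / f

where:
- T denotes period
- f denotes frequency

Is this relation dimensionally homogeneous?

Yes

T (period) has dimensions [T].
f (frequency) has dimensions [T^-1].

Left side: [T]
Right side: [T]

Both sides have the same dimensions, so the equation is dimensionally consistent.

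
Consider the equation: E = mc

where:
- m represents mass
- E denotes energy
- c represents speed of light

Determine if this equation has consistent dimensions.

No

m (mass) has dimensions [M].
E (energy) has dimensions [L^2 M T^-2].
c (speed of light) has dimensions [L T^-1].

Left side: [L^2 M T^-2]
Right side: [L M T^-1]

The two sides have different dimensions, so the equation is NOT dimensionally consistent.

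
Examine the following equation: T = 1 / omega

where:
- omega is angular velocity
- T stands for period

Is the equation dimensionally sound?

Yes

omega (angular velocity) has dimensions [T^-1].
T (period) has dimensions [T].

Left side: [T]
Right side: [T]

Both sides have the same dimensions, so the equation is dimensionally consistent.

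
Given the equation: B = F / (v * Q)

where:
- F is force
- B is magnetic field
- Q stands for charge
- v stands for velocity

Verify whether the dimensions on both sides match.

Yes

F (force) has dimensions [L M T^-2].
B (magnetic field) has dimensions [I^-1 M T^-2].
Q (charge) has dimensions [I T].
v (velocity) has dimensions [L T^-1].

Left side: [I^-1 M T^-2]
Right side: [I^-1 M T^-2]

Both sides have the same dimensions, so the equation is dimensionally consistent.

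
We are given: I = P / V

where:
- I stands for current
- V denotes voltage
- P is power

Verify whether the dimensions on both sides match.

Yes

I (current) has dimensions [I].
V (voltage) has dimensions [I^-1 L^2 M T^-3].
P (power) has dimensions [L^2 M T^-3].

Left side: [I]
Right side: [I]

Both sides have the same dimensions, so the equation is dimensionally consistent.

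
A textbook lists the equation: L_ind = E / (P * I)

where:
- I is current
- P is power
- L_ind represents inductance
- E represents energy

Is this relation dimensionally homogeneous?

No

I (current) has dimensions [I].
P (power) has dimensions [L^2 M T^-3].
L_ind (inductance) has dimensions [I^-2 L^2 M T^-2].
E (energy) has dimensions [L^2 M T^-2].

Left side: [I^-2 L^2 M T^-2]
Right side: [I^-1 T]

The two sides have different dimensions, so the equation is NOT dimensionally consistent.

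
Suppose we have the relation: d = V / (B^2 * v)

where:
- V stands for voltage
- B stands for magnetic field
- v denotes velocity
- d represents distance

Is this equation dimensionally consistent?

No

V (voltage) has dimensions [I^-1 L^2 M T^-3].
B (magnetic field) has dimensions [I^-1 M T^-2].
v (velocity) has dimensions [L T^-1].
d (distance) has dimensions [L].

Left side: [L]
Right side: [I L M^-1 T^2]

The two sides have different dimensions, so the equation is NOT dimensionally consistent.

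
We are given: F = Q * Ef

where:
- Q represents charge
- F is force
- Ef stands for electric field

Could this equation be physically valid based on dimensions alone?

Yes

Q (charge) has dimensions [I T].
F (force) has dimensions [L M T^-2].
Ef (electric field) has dimensions [I^-1 L M T^-3].

Left side: [L M T^-2]
Right side: [L M T^-2]

Both sides have the same dimensions, so the equation is dimensionally consistent.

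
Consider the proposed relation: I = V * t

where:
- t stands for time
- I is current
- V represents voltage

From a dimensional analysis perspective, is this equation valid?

No

t (time) has dimensions [T].
I (current) has dimensions [I].
V (voltage) has dimensions [I^-1 L^2 M T^-3].

Left side: [I]
Right side: [I^-1 L^2 M T^-2]

The two sides have different dimensions, so the equation is NOT dimensionally consistent.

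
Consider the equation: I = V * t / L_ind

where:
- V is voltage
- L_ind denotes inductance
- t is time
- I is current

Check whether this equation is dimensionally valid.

Yes

V (voltage) has dimensions [I^-1 L^2 M T^-3].
L_ind (inductance) has dimensions [I^-2 L^2 M T^-2].
t (time) has dimensions [T].
I (current) has dimensions [I].

Left side: [I]
Right side: [I]

Both sides have the same dimensions, so the equation is dimensionally consistent.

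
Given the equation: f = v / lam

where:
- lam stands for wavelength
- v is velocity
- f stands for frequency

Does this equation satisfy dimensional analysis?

Yes

lam (wavelength) has dimensions [L].
v (velocity) has dimensions [L T^-1].
f (frequency) has dimensions [T^-1].

Left side: [T^-1]
Right side: [T^-1]

Both sides have the same dimensions, so the equation is dimensionally consistent.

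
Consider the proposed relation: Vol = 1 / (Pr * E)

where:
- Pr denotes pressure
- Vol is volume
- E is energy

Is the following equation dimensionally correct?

No

Pr (pressure) has dimensions [L^-1 M T^-2].
Vol (volume) has dimensions [L^3].
E (energy) has dimensions [L^2 M T^-2].

Left side: [L^3]
Right side: [L^-1 M^-2 T^4]

The two sides have different dimensions, so the equation is NOT dimensionally consistent.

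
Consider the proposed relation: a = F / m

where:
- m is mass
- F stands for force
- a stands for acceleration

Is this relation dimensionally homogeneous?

Yes

m (mass) has dimensions [M].
F (force) has dimensions [L M T^-2].
a (acceleration) has dimensions [L T^-2].

Left side: [L T^-2]
Right side: [L T^-2]

Both sides have the same dimensions, so the equation is dimensionally consistent.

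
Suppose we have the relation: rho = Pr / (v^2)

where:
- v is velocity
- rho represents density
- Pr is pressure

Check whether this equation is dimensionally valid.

Yes

v (velocity) has dimensions [L T^-1].
rho (density) has dimensions [L^-3 M].
Pr (pressure) has dimensions [L^-1 M T^-2].

Left side: [L^-3 M]
Right side: [L^-3 M]

Both sides have the same dimensions, so the equation is dimensionally consistent.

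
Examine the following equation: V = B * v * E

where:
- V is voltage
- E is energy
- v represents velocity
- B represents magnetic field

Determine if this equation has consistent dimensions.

No

V (voltage) has dimensions [I^-1 L^2 M T^-3].
E (energy) has dimensions [L^2 M T^-2].
v (velocity) has dimensions [L T^-1].
B (magnetic field) has dimensions [I^-1 M T^-2].

Left side: [I^-1 L^2 M T^-3]
Right side: [I^-1 L^3 M^2 T^-5]

The two sides have different dimensions, so the equation is NOT dimensionally consistent.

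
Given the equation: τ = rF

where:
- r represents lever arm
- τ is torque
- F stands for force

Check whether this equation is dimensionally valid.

Yes

r (lever arm) has dimensions [L].
τ (torque) has dimensions [L^2 M T^-2].
F (force) has dimensions [L M T^-2].

Left side: [L^2 M T^-2]
Right side: [L^2 M T^-2]

Both sides have the same dimensions, so the equation is dimensionally consistent.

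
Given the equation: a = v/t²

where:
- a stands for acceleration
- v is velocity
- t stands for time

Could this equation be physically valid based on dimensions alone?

No

a (acceleration) has dimensions [L T^-2].
v (velocity) has dimensions [L T^-1].
t (time) has dimensions [T].

Left side: [L T^-2]
Right side: [L T^-3]

The two sides have different dimensions, so the equation is NOT dimensionally consistent.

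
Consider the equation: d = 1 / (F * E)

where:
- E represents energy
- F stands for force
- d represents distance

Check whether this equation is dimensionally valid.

No

E (energy) has dimensions [L^2 M T^-2].
F (force) has dimensions [L M T^-2].
d (distance) has dimensions [L].

Left side: [L]
Right side: [L^-3 M^-2 T^4]

The two sides have different dimensions, so the equation is NOT dimensionally consistent.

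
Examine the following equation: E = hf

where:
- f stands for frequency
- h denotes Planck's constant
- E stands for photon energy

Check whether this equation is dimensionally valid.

Yes

f (frequency) has dimensions [T^-1].
h (Planck's constant) has dimensions [L^2 M T^-1].
E (photon energy) has dimensions [L^2 M T^-2].

Left side: [L^2 M T^-2]
Right side: [L^2 M T^-2]

Both sides have the same dimensions, so the equation is dimensionally consistent.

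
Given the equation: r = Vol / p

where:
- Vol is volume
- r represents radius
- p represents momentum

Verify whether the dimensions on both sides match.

No

Vol (volume) has dimensions [L^3].
r (radius) has dimensions [L].
p (momentum) has dimensions [L M T^-1].

Left side: [L]
Right side: [L^2 M^-1 T]

The two sides have different dimensions, so the equation is NOT dimensionally consistent.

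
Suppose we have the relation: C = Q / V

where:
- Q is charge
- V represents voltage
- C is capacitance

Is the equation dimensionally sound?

Yes

Q (charge) has dimensions [I T].
V (voltage) has dimensions [I^-1 L^2 M T^-3].
C (capacitance) has dimensions [I^2 L^-2 M^-1 T^4].

Left side: [I^2 L^-2 M^-1 T^4]
Right side: [I^2 L^-2 M^-1 T^4]

Both sides have the same dimensions, so the equation is dimensionally consistent.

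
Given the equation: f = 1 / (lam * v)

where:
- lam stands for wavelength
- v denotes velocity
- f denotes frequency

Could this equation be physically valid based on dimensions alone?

No

lam (wavelength) has dimensions [L].
v (velocity) has dimensions [L T^-1].
f (frequency) has dimensions [T^-1].

Left side: [T^-1]
Right side: [L^-2 T]

The two sides have different dimensions, so the equation is NOT dimensionally consistent.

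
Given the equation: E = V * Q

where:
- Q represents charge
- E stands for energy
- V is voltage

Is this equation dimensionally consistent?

Yes

Q (charge) has dimensions [I T].
E (energy) has dimensions [L^2 M T^-2].
V (voltage) has dimensions [I^-1 L^2 M T^-3].

Left side: [L^2 M T^-2]
Right side: [L^2 M T^-2]

Both sides have the same dimensions, so the equation is dimensionally consistent.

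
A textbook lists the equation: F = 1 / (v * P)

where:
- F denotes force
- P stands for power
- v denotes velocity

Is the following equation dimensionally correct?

No

F (force) has dimensions [L M T^-2].
P (power) has dimensions [L^2 M T^-3].
v (velocity) has dimensions [L T^-1].

Left side: [L M T^-2]
Right side: [L^-3 M^-1 T^4]

The two sides have different dimensions, so the equation is NOT dimensionally consistent.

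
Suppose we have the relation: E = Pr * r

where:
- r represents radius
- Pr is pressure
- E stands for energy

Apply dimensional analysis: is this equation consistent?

No

r (radius) has dimensions [L].
Pr (pressure) has dimensions [L^-1 M T^-2].
E (energy) has dimensions [L^2 M T^-2].

Left side: [L^2 M T^-2]
Right side: [M T^-2]

The two sides have different dimensions, so the equation is NOT dimensionally consistent.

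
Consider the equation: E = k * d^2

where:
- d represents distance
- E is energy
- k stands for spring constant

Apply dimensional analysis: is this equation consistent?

Yes

d (distance) has dimensions [L].
E (energy) has dimensions [L^2 M T^-2].
k (spring constant) has dimensions [M T^-2].

Left side: [L^2 M T^-2]
Right side: [L^2 M T^-2]

Both sides have the same dimensions, so the equation is dimensionally consistent.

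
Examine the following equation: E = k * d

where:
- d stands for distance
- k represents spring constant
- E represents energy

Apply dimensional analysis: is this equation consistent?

No

d (distance) has dimensions [L].
k (spring constant) has dimensions [M T^-2].
E (energy) has dimensions [L^2 M T^-2].

Left side: [L^2 M T^-2]
Right side: [L M T^-2]

The two sides have different dimensions, so the equation is NOT dimensionally consistent.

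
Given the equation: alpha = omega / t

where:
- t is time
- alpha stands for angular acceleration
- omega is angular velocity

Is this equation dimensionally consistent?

Yes

t (time) has dimensions [T].
alpha (angular acceleration) has dimensions [T^-2].
omega (angular velocity) has dimensions [T^-1].

Left side: [T^-2]
Right side: [T^-2]

Both sides have the same dimensions, so the equation is dimensionally consistent.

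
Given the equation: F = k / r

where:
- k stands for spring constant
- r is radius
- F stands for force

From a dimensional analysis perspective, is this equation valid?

No

k (spring constant) has dimensions [M T^-2].
r (radius) has dimensions [L].
F (force) has dimensions [L M T^-2].

Left side: [L M T^-2]
Right side: [L^-1 M T^-2]

The two sides have different dimensions, so the equation is NOT dimensionally consistent.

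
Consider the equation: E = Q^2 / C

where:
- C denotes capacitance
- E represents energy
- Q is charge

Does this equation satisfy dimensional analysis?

Yes

C (capacitance) has dimensions [I^2 L^-2 M^-1 T^4].
E (energy) has dimensions [L^2 M T^-2].
Q (charge) has dimensions [I T].

Left side: [L^2 M T^-2]
Right side: [L^2 M T^-2]

Both sides have the same dimensions, so the equation is dimensionally consistent.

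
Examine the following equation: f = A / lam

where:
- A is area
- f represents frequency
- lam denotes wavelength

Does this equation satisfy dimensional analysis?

No

A (area) has dimensions [L^2].
f (frequency) has dimensions [T^-1].
lam (wavelength) has dimensions [L].

Left side: [T^-1]
Right side: [L]

The two sides have different dimensions, so the equation is NOT dimensionally consistent.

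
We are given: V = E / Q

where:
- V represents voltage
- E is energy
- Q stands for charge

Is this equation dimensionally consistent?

Yes

V (voltage) has dimensions [I^-1 L^2 M T^-3].
E (energy) has dimensions [L^2 M T^-2].
Q (charge) has dimensions [I T].

Left side: [I^-1 L^2 M T^-3]
Right side: [I^-1 L^2 M T^-3]

Both sides have the same dimensions, so the equation is dimensionally consistent.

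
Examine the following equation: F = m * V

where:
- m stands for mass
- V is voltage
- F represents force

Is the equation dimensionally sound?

No

m (mass) has dimensions [M].
V (voltage) has dimensions [I^-1 L^2 M T^-3].
F (force) has dimensions [L M T^-2].

Left side: [L M T^-2]
Right side: [I^-1 L^2 M^2 T^-3]

The two sides have different dimensions, so the equation is NOT dimensionally consistent.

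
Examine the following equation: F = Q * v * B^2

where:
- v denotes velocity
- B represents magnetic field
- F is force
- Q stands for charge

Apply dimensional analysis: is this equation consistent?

No

v (velocity) has dimensions [L T^-1].
B (magnetic field) has dimensions [I^-1 M T^-2].
F (force) has dimensions [L M T^-2].
Q (charge) has dimensions [I T].

Left side: [L M T^-2]
Right side: [I^-1 L M^2 T^-4]

The two sides have different dimensions, so the equation is NOT dimensionally consistent.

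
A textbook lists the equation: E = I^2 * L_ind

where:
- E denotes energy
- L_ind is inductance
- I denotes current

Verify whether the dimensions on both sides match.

Yes

E (energy) has dimensions [L^2 M T^-2].
L_ind (inductance) has dimensions [I^-2 L^2 M T^-2].
I (current) has dimensions [I].

Left side: [L^2 M T^-2]
Right side: [L^2 M T^-2]

Both sides have the same dimensions, so the equation is dimensionally consistent.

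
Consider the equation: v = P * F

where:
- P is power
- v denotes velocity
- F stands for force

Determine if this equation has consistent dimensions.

No

P (power) has dimensions [L^2 M T^-3].
v (velocity) has dimensions [L T^-1].
F (force) has dimensions [L M T^-2].

Left side: [L T^-1]
Right side: [L^3 M^2 T^-5]

The two sides have different dimensions, so the equation is NOT dimensionally consistent.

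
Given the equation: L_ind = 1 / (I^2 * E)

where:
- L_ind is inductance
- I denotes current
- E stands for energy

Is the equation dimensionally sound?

No

L_ind (inductance) has dimensions [I^-2 L^2 M T^-2].
I (current) has dimensions [I].
E (energy) has dimensions [L^2 M T^-2].

Left side: [I^-2 L^2 M T^-2]
Right side: [I^-2 L^-2 M^-1 T^2]

The two sides have different dimensions, so the equation is NOT dimensionally consistent.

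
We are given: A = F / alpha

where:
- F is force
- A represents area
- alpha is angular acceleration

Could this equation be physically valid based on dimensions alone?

No

F (force) has dimensions [L M T^-2].
A (area) has dimensions [L^2].
alpha (angular acceleration) has dimensions [T^-2].

Left side: [L^2]
Right side: [L M]

The two sides have different dimensions, so the equation is NOT dimensionally consistent.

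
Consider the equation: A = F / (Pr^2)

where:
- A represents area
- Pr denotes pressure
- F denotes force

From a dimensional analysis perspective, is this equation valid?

No

A (area) has dimensions [L^2].
Pr (pressure) has dimensions [L^-1 M T^-2].
F (force) has dimensions [L M T^-2].

Left side: [L^2]
Right side: [L^3 M^-1 T^2]

The two sides have different dimensions, so the equation is NOT dimensionally consistent.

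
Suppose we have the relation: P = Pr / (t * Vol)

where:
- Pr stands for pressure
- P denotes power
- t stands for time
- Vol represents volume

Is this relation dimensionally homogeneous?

No

Pr (pressure) has dimensions [L^-1 M T^-2].
P (power) has dimensions [L^2 M T^-3].
t (time) has dimensions [T].
Vol (volume) has dimensions [L^3].

Left side: [L^2 M T^-3]
Right side: [L^-4 M T^-3]

The two sides have different dimensions, so the equation is NOT dimensionally consistent.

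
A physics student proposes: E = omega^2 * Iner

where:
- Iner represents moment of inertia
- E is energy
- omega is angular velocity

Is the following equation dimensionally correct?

Yes

Iner (moment of inertia) has dimensions [L^2 M].
E (energy) has dimensions [L^2 M T^-2].
omega (angular velocity) has dimensions [T^-1].

Left side: [L^2 M T^-2]
Right side: [L^2 M T^-2]

Both sides have the same dimensions, so the equation is dimensionally consistent.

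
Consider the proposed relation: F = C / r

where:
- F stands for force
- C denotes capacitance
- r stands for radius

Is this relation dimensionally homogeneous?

No

F (force) has dimensions [L M T^-2].
C (capacitance) has dimensions [I^2 L^-2 M^-1 T^4].
r (radius) has dimensions [L].

Left side: [L M T^-2]
Right side: [I^2 L^-3 M^-1 T^4]

The two sides have different dimensions, so the equation is NOT dimensionally consistent.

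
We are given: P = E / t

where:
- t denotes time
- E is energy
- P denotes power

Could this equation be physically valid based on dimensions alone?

Yes

t (time) has dimensions [T].
E (energy) has dimensions [L^2 M T^-2].
P (power) has dimensions [L^2 M T^-3].

Left side: [L^2 M T^-3]
Right side: [L^2 M T^-3]

Both sides have the same dimensions, so the equation is dimensionally consistent.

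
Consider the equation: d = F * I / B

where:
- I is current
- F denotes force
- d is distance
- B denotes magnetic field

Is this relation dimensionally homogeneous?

No

I (current) has dimensions [I].
F (force) has dimensions [L M T^-2].
d (distance) has dimensions [L].
B (magnetic field) has dimensions [I^-1 M T^-2].

Left side: [L]
Right side: [I^2 L]

The two sides have different dimensions, so the equation is NOT dimensionally consistent.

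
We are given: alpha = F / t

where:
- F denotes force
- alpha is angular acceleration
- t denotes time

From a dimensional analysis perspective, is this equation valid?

No

F (force) has dimensions [L M T^-2].
alpha (angular acceleration) has dimensions [T^-2].
t (time) has dimensions [T].

Left side: [T^-2]
Right side: [L M T^-3]

The two sides have different dimensions, so the equation is NOT dimensionally consistent.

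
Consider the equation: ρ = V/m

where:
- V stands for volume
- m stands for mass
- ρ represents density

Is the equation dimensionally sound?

No

V (volume) has dimensions [L^3].
m (mass) has dimensions [M].
ρ (density) has dimensions [L^-3 M].

Left side: [L^-3 M]
Right side: [L^3 M^-1]

The two sides have different dimensions, so the equation is NOT dimensionally consistent.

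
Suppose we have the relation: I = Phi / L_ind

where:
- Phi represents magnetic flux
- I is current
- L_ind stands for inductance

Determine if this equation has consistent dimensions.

Yes

Phi (magnetic flux) has dimensions [I^-1 L^2 M T^-2].
I (current) has dimensions [I].
L_ind (inductance) has dimensions [I^-2 L^2 M T^-2].

Left side: [I]
Right side: [I]

Both sides have the same dimensions, so the equation is dimensionally consistent.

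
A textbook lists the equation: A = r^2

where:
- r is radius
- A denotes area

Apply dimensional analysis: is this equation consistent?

Yes

r (radius) has dimensions [L].
A (area) has dimensions [L^2].

Left side: [L^2]
Right side: [L^2]

Both sides have the same dimensions, so the equation is dimensionally consistent.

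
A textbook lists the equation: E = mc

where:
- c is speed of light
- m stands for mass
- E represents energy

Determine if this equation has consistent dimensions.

No

c (speed of light) has dimensions [L T^-1].
m (mass) has dimensions [M].
E (energy) has dimensions [L^2 M T^-2].

Left side: [L^2 M T^-2]
Right side: [L M T^-1]

The two sides have different dimensions, so the equation is NOT dimensionally consistent.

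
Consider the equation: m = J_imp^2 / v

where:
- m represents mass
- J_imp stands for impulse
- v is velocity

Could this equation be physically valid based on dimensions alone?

No

m (mass) has dimensions [M].
J_imp (impulse) has dimensions [L M T^-1].
v (velocity) has dimensions [L T^-1].

Left side: [M]
Right side: [L M^2 T^-1]

The two sides have different dimensions, so the equation is NOT dimensionally consistent.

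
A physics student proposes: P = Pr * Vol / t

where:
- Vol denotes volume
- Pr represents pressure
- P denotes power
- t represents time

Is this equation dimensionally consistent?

Yes

Vol (volume) has dimensions [L^3].
Pr (pressure) has dimensions [L^-1 M T^-2].
P (power) has dimensions [L^2 M T^-3].
t (time) has dimensions [T].

Left side: [L^2 M T^-3]
Right side: [L^2 M T^-3]

Both sides have the same dimensions, so the equation is dimensionally consistent.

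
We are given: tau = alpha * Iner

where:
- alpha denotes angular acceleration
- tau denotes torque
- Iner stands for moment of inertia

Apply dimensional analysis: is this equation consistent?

Yes

alpha (angular acceleration) has dimensions [T^-2].
tau (torque) has dimensions [L^2 M T^-2].
Iner (moment of inertia) has dimensions [L^2 M].

Left side: [L^2 M T^-2]
Right side: [L^2 M T^-2]

Both sides have the same dimensions, so the equation is dimensionally consistent.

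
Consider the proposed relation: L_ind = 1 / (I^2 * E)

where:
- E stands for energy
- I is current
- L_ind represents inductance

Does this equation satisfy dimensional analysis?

No

E (energy) has dimensions [L^2 M T^-2].
I (current) has dimensions [I].
L_ind (inductance) has dimensions [I^-2 L^2 M T^-2].

Left side: [I^-2 L^2 M T^-2]
Right side: [I^-2 L^-2 M^-1 T^2]

The two sides have different dimensions, so the equation is NOT dimensionally consistent.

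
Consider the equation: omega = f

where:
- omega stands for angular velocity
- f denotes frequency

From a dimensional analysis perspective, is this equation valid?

Yes

omega (angular velocity) has dimensions [T^-1].
f (frequency) has dimensions [T^-1].

Left side: [T^-1]
Right side: [T^-1]

Both sides have the same dimensions, so the equation is dimensionally consistent.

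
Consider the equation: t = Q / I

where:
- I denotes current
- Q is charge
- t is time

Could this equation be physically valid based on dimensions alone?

Yes

I (current) has dimensions [I].
Q (charge) has dimensions [I T].
t (time) has dimensions [T].

Left side: [T]
Right side: [T]

Both sides have the same dimensions, so the equation is dimensionally consistent.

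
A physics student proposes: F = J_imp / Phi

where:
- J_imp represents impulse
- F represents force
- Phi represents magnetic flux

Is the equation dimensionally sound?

No

J_imp (impulse) has dimensions [L M T^-1].
F (force) has dimensions [L M T^-2].
Phi (magnetic flux) has dimensions [I^-1 L^2 M T^-2].

Left side: [L M T^-2]
Right side: [I L^-1 T]

The two sides have different dimensions, so the equation is NOT dimensionally consistent.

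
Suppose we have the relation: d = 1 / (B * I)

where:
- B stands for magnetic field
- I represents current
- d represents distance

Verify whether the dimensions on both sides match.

No

B (magnetic field) has dimensions [I^-1 M T^-2].
I (current) has dimensions [I].
d (distance) has dimensions [L].

Left side: [L]
Right side: [M^-1 T^2]

The two sides have different dimensions, so the equation is NOT dimensionally consistent.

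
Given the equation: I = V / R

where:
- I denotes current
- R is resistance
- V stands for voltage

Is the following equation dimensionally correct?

Yes

I (current) has dimensions [I].
R (resistance) has dimensions [I^-2 L^2 M T^-3].
V (voltage) has dimensions [I^-1 L^2 M T^-3].

Left side: [I]
Right side: [I]

Both sides have the same dimensions, so the equation is dimensionally consistent.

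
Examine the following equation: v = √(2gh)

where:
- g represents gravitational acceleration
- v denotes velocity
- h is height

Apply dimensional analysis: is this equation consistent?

Yes

g (gravitational acceleration) has dimensions [L T^-2].
v (velocity) has dimensions [L T^-1].
h (height) has dimensions [L].

Left side: [L T^-1]
Right side: [L T^-1]

Both sides have the same dimensions, so the equation is dimensionally consistent.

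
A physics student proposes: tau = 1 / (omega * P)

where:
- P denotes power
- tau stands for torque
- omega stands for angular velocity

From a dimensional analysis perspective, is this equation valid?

No

P (power) has dimensions [L^2 M T^-3].
tau (torque) has dimensions [L^2 M T^-2].
omega (angular velocity) has dimensions [T^-1].

Left side: [L^2 M T^-2]
Right side: [L^-2 M^-1 T^4]

The two sides have different dimensions, so the equation is NOT dimensionally consistent.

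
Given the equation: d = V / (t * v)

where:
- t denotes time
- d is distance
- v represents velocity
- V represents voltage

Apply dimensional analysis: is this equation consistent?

No

t (time) has dimensions [T].
d (distance) has dimensions [L].
v (velocity) has dimensions [L T^-1].
V (voltage) has dimensions [I^-1 L^2 M T^-3].

Left side: [L]
Right side: [I^-1 L M T^-3]

The two sides have different dimensions, so the equation is NOT dimensionally consistent.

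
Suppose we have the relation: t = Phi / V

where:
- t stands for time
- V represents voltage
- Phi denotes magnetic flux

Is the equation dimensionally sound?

Yes

t (time) has dimensions [T].
V (voltage) has dimensions [I^-1 L^2 M T^-3].
Phi (magnetic flux) has dimensions [I^-1 L^2 M T^-2].

Left side: [T]
Right side: [T]

Both sides have the same dimensions, so the equation is dimensionally consistent.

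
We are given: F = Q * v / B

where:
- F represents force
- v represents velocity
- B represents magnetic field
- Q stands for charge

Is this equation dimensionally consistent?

No

F (force) has dimensions [L M T^-2].
v (velocity) has dimensions [L T^-1].
B (magnetic field) has dimensions [I^-1 M T^-2].
Q (charge) has dimensions [I T].

Left side: [L M T^-2]
Right side: [I^2 L M^-1 T^2]

The two sides have different dimensions, so the equation is NOT dimensionally consistent.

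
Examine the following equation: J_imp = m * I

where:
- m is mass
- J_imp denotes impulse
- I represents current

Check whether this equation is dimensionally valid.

No

m (mass) has dimensions [M].
J_imp (impulse) has dimensions [L M T^-1].
I (current) has dimensions [I].

Left side: [L M T^-1]
Right side: [I M]

The two sides have different dimensions, so the equation is NOT dimensionally consistent.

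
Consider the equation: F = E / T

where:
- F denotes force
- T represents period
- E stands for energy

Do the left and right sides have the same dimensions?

No

F (force) has dimensions [L M T^-2].
T (period) has dimensions [T].
E (energy) has dimensions [L^2 M T^-2].

Left side: [L M T^-2]
Right side: [L^2 M T^-3]

The two sides have different dimensions, so the equation is NOT dimensionally consistent.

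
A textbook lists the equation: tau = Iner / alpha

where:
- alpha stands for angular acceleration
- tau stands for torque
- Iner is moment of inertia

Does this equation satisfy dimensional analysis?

No

alpha (angular acceleration) has dimensions [T^-2].
tau (torque) has dimensions [L^2 M T^-2].
Iner (moment of inertia) has dimensions [L^2 M].

Left side: [L^2 M T^-2]
Right side: [L^2 M T^2]

The two sides have different dimensions, so the equation is NOT dimensionally consistent.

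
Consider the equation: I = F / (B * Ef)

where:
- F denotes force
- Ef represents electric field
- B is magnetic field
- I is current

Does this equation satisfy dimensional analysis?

No

F (force) has dimensions [L M T^-2].
Ef (electric field) has dimensions [I^-1 L M T^-3].
B (magnetic field) has dimensions [I^-1 M T^-2].
I (current) has dimensions [I].

Left side: [I]
Right side: [I^2 M^-1 T^3]

The two sides have different dimensions, so the equation is NOT dimensionally consistent.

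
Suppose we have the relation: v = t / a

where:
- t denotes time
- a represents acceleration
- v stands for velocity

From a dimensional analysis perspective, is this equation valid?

No

t (time) has dimensions [T].
a (acceleration) has dimensions [L T^-2].
v (velocity) has dimensions [L T^-1].

Left side: [L T^-1]
Right side: [L^-1 T^3]

The two sides have different dimensions, so the equation is NOT dimensionally consistent.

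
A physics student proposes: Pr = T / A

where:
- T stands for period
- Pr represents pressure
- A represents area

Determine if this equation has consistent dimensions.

No

T (period) has dimensions [T].
Pr (pressure) has dimensions [L^-1 M T^-2].
A (area) has dimensions [L^2].

Left side: [L^-1 M T^-2]
Right side: [L^-2 T]

The two sides have different dimensions, so the equation is NOT dimensionally consistent.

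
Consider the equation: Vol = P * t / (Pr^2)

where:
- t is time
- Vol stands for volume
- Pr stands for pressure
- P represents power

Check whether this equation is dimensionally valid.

No

t (time) has dimensions [T].
Vol (volume) has dimensions [L^3].
Pr (pressure) has dimensions [L^-1 M T^-2].
P (power) has dimensions [L^2 M T^-3].

Left side: [L^3]
Right side: [L^4 M^-1 T^2]

The two sides have different dimensions, so the equation is NOT dimensionally consistent.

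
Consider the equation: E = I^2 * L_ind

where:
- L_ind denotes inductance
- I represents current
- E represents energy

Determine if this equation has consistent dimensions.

Yes

L_ind (inductance) has dimensions [I^-2 L^2 M T^-2].
I (current) has dimensions [I].
E (energy) has dimensions [L^2 M T^-2].

Left side: [L^2 M T^-2]
Right side: [L^2 M T^-2]

Both sides have the same dimensions, so the equation is dimensionally consistent.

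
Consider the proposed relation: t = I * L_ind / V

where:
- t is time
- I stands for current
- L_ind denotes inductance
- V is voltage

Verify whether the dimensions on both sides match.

Yes

t (time) has dimensions [T].
I (current) has dimensions [I].
L_ind (inductance) has dimensions [I^-2 L^2 M T^-2].
V (voltage) has dimensions [I^-1 L^2 M T^-3].

Left side: [T]
Right side: [T]

Both sides have the same dimensions, so the equation is dimensionally consistent.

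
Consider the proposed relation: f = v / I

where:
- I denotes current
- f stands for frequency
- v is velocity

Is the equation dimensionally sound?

No

I (current) has dimensions [I].
f (frequency) has dimensions [T^-1].
v (velocity) has dimensions [L T^-1].

Left side: [T^-1]
Right side: [I^-1 L T^-1]

The two sides have different dimensions, so the equation is NOT dimensionally consistent.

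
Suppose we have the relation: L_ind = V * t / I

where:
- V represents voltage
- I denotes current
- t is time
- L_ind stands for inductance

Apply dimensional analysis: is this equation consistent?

Yes

V (voltage) has dimensions [I^-1 L^2 M T^-3].
I (current) has dimensions [I].
t (time) has dimensions [T].
L_ind (inductance) has dimensions [I^-2 L^2 M T^-2].

Left side: [I^-2 L^2 M T^-2]
Right side: [I^-2 L^2 M T^-2]

Both sides have the same dimensions, so the equation is dimensionally consistent.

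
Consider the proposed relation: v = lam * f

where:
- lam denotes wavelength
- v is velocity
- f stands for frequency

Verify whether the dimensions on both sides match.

Yes

lam (wavelength) has dimensions [L].
v (velocity) has dimensions [L T^-1].
f (frequency) has dimensions [T^-1].

Left side: [L T^-1]
Right side: [L T^-1]

Both sides have the same dimensions, so the equation is dimensionally consistent.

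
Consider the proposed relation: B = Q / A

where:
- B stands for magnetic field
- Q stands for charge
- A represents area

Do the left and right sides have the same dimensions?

No

B (magnetic field) has dimensions [I^-1 M T^-2].
Q (charge) has dimensions [I T].
A (area) has dimensions [L^2].

Left side: [I^-1 M T^-2]
Right side: [I L^-2 T]

The two sides have different dimensions, so the equation is NOT dimensionally consistent.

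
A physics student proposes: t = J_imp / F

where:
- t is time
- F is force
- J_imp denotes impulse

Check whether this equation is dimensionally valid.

Yes

t (time) has dimensions [T].
F (force) has dimensions [L M T^-2].
J_imp (impulse) has dimensions [L M T^-1].

Left side: [T]
Right side: [T]

Both sides have the same dimensions, so the equation is dimensionally consistent.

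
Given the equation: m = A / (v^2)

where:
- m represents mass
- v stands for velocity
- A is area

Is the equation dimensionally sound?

No

m (mass) has dimensions [M].
v (velocity) has dimensions [L T^-1].
A (area) has dimensions [L^2].

Left side: [M]
Right side: [T^2]

The two sides have different dimensions, so the equation is NOT dimensionally consistent.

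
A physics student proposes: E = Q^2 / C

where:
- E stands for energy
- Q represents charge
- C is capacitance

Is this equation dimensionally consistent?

Yes

E (energy) has dimensions [L^2 M T^-2].
Q (charge) has dimensions [I T].
C (capacitance) has dimensions [I^2 L^-2 M^-1 T^4].

Left side: [L^2 M T^-2]
Right side: [L^2 M T^-2]

Both sides have the same dimensions, so the equation is dimensionally consistent.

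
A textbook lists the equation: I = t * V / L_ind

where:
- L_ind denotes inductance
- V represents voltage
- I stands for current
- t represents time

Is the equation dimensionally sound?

Yes

L_ind (inductance) has dimensions [I^-2 L^2 M T^-2].
V (voltage) has dimensions [I^-1 L^2 M T^-3].
I (current) has dimensions [I].
t (time) has dimensions [T].

Left side: [I]
Right side: [I]

Both sides have the same dimensions, so the equation is dimensionally consistent.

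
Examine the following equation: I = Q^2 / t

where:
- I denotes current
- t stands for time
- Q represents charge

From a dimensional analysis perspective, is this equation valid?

No

I (current) has dimensions [I].
t (time) has dimensions [T].
Q (charge) has dimensions [I T].

Left side: [I]
Right side: [I^2 T]

The two sides have different dimensions, so the equation is NOT dimensionally consistent.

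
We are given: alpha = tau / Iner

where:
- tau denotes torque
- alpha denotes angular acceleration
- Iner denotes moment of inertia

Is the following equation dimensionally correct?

Yes

tau (torque) has dimensions [L^2 M T^-2].
alpha (angular acceleration) has dimensions [T^-2].
Iner (moment of inertia) has dimensions [L^2 M].

Left side: [T^-2]
Right side: [T^-2]

Both sides have the same dimensions, so the equation is dimensionally consistent.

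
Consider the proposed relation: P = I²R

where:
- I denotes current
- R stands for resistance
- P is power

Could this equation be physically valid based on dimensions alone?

Yes

I (current) has dimensions [I].
R (resistance) has dimensions [I^-2 L^2 M T^-3].
P (power) has dimensions [L^2 M T^-3].

Left side: [L^2 M T^-3]
Right side: [L^2 M T^-3]

Both sides have the same dimensions, so the equation is dimensionally consistent.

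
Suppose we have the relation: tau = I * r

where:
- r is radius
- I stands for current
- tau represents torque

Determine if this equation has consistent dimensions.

No

r (radius) has dimensions [L].
I (current) has dimensions [I].
tau (torque) has dimensions [L^2 M T^-2].

Left side: [L^2 M T^-2]
Right side: [I L]

The two sides have different dimensions, so the equation is NOT dimensionally consistent.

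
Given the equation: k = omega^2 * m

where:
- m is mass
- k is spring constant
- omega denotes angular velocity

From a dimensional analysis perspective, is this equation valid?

Yes

m (mass) has dimensions [M].
k (spring constant) has dimensions [M T^-2].
omega (angular velocity) has dimensions [T^-1].

Left side: [M T^-2]
Right side: [M T^-2]

Both sides have the same dimensions, so the equation is dimensionally consistent.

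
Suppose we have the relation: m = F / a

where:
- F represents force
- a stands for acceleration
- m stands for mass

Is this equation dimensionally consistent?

Yes

F (force) has dimensions [L M T^-2].
a (acceleration) has dimensions [L T^-2].
m (mass) has dimensions [M].

Left side: [M]
Right side: [M]

Both sides have the same dimensions, so the equation is dimensionally consistent.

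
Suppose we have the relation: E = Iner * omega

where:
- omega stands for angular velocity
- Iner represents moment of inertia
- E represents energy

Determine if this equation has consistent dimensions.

No

omega (angular velocity) has dimensions [T^-1].
Iner (moment of inertia) has dimensions [L^2 M].
E (energy) has dimensions [L^2 M T^-2].

Left side: [L^2 M T^-2]
Right side: [L^2 M T^-1]

The two sides have different dimensions, so the equation is NOT dimensionally consistent.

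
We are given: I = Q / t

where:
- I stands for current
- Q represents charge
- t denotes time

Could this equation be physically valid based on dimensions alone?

Yes

I (current) has dimensions [I].
Q (charge) has dimensions [I T].
t (time) has dimensions [T].

Left side: [I]
Right side: [I]

Both sides have the same dimensions, so the equation is dimensionally consistent.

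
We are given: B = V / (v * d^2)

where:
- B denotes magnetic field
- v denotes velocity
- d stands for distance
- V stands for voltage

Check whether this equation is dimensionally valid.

No

B (magnetic field) has dimensions [I^-1 M T^-2].
v (velocity) has dimensions [L T^-1].
d (distance) has dimensions [L].
V (voltage) has dimensions [I^-1 L^2 M T^-3].

Left side: [I^-1 M T^-2]
Right side: [I^-1 L^-1 M T^-2]

The two sides have different dimensions, so the equation is NOT dimensionally consistent.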